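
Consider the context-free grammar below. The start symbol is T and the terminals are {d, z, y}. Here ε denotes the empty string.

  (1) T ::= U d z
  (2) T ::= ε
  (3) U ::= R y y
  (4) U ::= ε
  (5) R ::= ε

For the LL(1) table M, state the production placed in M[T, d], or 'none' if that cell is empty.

FIRST(R): from R::=ε we get {ε}. So FIRST(R) = {ε}.
FIRST(U): from U::=R y y we get {y}; from U::=ε we get {ε}. So FIRST(U) = {ε, y}.
FIRST(T): from T::=U d z we get {d, y}; from T::=ε we get {ε}. So FIRST(T) = {ε, d, y}.
FOLLOW(T) includes $ since T is the start symbol.
FOLLOW(T): T appears on no right-hand side. Thus FOLLOW(T) = {$}.
For T ::= U d z: FIRST(U d z) = {d, y}, so it goes in M[T, t] for t ∈ {d, y}.
For T ::= ε: FIRST(ε) = {ε}, so it goes in M[T, t] for t ∈ {}; since ε ∈ FIRST, also for every t ∈ FOLLOW(T) = {$}.

T ::= U d z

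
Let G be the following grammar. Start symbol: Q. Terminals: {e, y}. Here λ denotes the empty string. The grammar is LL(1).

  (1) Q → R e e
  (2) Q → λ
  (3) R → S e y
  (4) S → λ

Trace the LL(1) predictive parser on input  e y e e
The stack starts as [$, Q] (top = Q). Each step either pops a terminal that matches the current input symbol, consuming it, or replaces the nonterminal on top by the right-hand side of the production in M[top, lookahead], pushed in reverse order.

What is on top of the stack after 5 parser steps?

e

     Stack        Input      Action
  1  $ Q          e y e e $  expand Q → R e e
  2  $ e e R      e y e e $  expand R → S e y
  3  $ e e y e S  e y e e $  expand S → λ
  4  $ e e y e    e y e e $  match e
  5  $ e e y      y e e $    match y
Stack after step 5: $ e e (top = e).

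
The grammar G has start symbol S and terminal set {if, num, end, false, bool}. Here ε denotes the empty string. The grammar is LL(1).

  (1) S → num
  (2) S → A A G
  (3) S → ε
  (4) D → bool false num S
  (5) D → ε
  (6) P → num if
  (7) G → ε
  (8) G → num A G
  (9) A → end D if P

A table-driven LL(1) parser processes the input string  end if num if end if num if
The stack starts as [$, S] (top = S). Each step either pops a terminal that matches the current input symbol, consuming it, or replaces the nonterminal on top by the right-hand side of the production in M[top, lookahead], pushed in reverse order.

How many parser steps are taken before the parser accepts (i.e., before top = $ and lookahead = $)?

      Stack             Input                          Action
   1  $ S               end if num if end if num if $  expand S → A A G
   2  $ G A A           end if num if end if num if $  expand A → end D if P
   3  $ G A P if D end  end if num if end if num if $  match end
   4  $ G A P if D      if num if end if num if $      expand D → ε
   5  $ G A P if        if num if end if num if $      match if
   6  $ G A P           num if end if num if $         expand P → num if
   7  $ G A if num      num if end if num if $         match num
   8  $ G A if          if end if num if $             match if
   9  $ G A             end if num if $                expand A → end D if P
  10  $ G P if D end    end if num if $                match end
  11  $ G P if D        if num if $                    expand D → ε
  12  $ G P if          if num if $                    match if
  13  $ G P             num if $                       expand P → num if
  14  $ G if num        num if $                       match num
  15  $ G if            if $                           match if
  16  $ G               $                              expand G → ε
Accept reached after 16 steps.

16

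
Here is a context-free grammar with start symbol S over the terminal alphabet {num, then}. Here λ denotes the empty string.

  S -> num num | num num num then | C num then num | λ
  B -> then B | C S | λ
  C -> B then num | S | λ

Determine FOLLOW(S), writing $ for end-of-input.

FIRST(S): from S->num num we get {num}; from S->num num num then we get {num}; from S->C num then num we get {num, then}; from S->λ we get {λ}. So FIRST(S) = {λ, num, then}.
FIRST(B): from B->then B we get {then}; from B->C S we get {λ, num, then}; from B->λ we get {λ}. So FIRST(B) = {λ, num, then}.
FIRST(C): from C->B then num we get {num, then}; from C->S we get {λ, num, then}; from C->λ we get {λ}. So FIRST(C) = {λ, num, then}.
FOLLOW(S) includes $ since S is the start symbol.
FOLLOW(B): in B->then B, the suffix after B is empty (adds nothing new); in C->B then num, B is followed by then num with FIRST {then}. Thus FOLLOW(B) = {then}.
FOLLOW(C): in S->C num then num, C is followed by num then num with FIRST {num}; in B->C S, C is followed by S with FIRST {λ, num, then}; in B->C S, the suffix after C is nullable, so FOLLOW(C) ⊇ FOLLOW(B) = {then}. Thus FOLLOW(C) = {num, then}.
FOLLOW(S): in B->C S, the suffix after S is empty, so FOLLOW(S) ⊇ FOLLOW(B) = {then}; in C->S, the suffix after S is empty, so FOLLOW(S) ⊇ FOLLOW(C) = {num, then}. Thus FOLLOW(S) = {$, num, then}.

{$, num, then}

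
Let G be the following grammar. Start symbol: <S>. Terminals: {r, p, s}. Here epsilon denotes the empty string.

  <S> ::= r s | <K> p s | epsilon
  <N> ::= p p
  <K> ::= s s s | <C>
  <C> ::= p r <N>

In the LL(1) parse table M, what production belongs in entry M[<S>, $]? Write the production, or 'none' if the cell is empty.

<S> ::= epsilon

FIRST(<N>) = {p}
FIRST(<C>) = {p}
FIRST(<K>) = {p, s}  (via <C>)
FIRST(<S>) = {epsilon, p, r, s}  (via <K> p s)
FOLLOW(<S>) includes $ since <S> is the start symbol.
FOLLOW(<S>): <S> appears on no right-hand side. Thus FOLLOW(<S>) = {$}.
For <S> ::= r s: FIRST(r s) = {r}, so it goes in M[<S>, t] for t ∈ {r}.
For <S> ::= <K> p s: FIRST(<K> p s) = {p, s}, so it goes in M[<S>, t] for t ∈ {p, s}.
For <S> ::= epsilon: FIRST(epsilon) = {epsilon}, so it goes in M[<S>, t] for t ∈ {}; since epsilon ∈ FIRST, also for every t ∈ FOLLOW(<S>) = {$}.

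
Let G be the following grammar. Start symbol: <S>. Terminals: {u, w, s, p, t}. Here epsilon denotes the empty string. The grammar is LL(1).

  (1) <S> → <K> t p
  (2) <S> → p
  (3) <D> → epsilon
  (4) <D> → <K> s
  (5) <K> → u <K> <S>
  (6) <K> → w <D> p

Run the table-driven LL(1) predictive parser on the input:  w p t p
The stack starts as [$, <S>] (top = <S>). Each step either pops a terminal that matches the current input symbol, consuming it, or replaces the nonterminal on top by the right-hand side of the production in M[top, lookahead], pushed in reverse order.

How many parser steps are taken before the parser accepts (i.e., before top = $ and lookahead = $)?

     Stack          Input      Action
  1  $ <S>          w p t p $  expand <S> → <K> t p
  2  $ p t <K>      w p t p $  expand <K> → w <D> p
  3  $ p t p <D> w  w p t p $  match w
  4  $ p t p <D>    p t p $    expand <D> → epsilon
  5  $ p t p        p t p $    match p
  6  $ p t          t p $      match t
  7  $ p            p $        match p
Accept reached after 7 steps.

7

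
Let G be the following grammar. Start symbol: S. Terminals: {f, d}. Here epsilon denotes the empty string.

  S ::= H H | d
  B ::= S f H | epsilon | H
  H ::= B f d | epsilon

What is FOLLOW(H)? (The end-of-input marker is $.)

FIRST(S): from S::=H H we get {epsilon, d, f}; from S::=d we get {d}. So FIRST(S) = {epsilon, d, f}.
FIRST(B): from B::=S f H we get {d, f}; from B::=epsilon we get {epsilon}; from B::=H we get {epsilon, d, f}. So FIRST(B) = {epsilon, d, f}.
FIRST(H): from H::=B f d we get {d, f}; from H::=epsilon we get {epsilon}. So FIRST(H) = {epsilon, d, f}.
FOLLOW(S) includes $ since S is the start symbol.
FOLLOW(S): in B::=S f H, S is followed by f H with FIRST {f}. Thus FOLLOW(S) = {$, f}.
FOLLOW(B): in H::=B f d, B is followed by f d with FIRST {f}. Thus FOLLOW(B) = {f}.
FOLLOW(H): in S::=H H (occurrence 1), H is followed by H with FIRST {epsilon, d, f}; in S::=H H (occurrence 1), the suffix after H is nullable, so FOLLOW(H) ⊇ FOLLOW(S) = {$, f}; in S::=H H (occurrence 2), the suffix after H is empty, so FOLLOW(H) ⊇ FOLLOW(S) = {$, f}; in B::=S f H, the suffix after H is empty, so FOLLOW(H) ⊇ FOLLOW(B) = {f}; in B::=H, the suffix after H is empty, so FOLLOW(H) ⊇ FOLLOW(B) = {f}. Thus FOLLOW(H) = {$, d, f}.

{$, d, f}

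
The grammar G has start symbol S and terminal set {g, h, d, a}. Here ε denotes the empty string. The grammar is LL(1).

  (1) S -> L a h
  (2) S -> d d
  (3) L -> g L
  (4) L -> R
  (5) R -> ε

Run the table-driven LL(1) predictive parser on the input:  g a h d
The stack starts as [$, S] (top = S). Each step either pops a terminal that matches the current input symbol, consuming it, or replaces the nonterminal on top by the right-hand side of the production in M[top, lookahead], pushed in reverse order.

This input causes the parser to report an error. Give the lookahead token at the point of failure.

d

step 1: stack=$ S  input=g a h d $  — expand S -> L a h
step 2: stack=$ h a L  input=g a h d $  — expand L -> g L
step 3: stack=$ h a L g  input=g a h d $  — match g
step 4: stack=$ h a L  input=a h d $  — expand L -> R
step 5: stack=$ h a R  input=a h d $  — expand R -> ε
step 6: stack=$ h a  input=a h d $  — match a
step 7: stack=$ h  input=h d $  — match h
step 8: stack=$  input=d $  — error: stack empty but input remains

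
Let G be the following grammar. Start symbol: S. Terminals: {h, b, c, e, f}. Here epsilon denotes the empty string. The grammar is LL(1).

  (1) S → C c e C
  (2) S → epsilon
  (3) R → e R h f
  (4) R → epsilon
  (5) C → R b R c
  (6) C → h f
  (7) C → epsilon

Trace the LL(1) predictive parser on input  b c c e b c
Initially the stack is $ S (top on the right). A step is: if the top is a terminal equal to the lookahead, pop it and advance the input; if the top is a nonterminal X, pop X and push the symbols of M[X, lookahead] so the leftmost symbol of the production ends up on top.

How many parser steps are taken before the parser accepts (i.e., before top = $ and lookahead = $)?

13

      Stack            Input          Action
   1  $ S              b c c e b c $  expand S → C c e C
   2  $ C e c C        b c c e b c $  expand C → R b R c
   3  $ C e c c R b R  b c c e b c $  expand R → epsilon
   4  $ C e c c R b    b c c e b c $  match b
   5  $ C e c c R      c c e b c $    expand R → epsilon
   6  $ C e c c        c c e b c $    match c
   7  $ C e c          c e b c $      match c
   8  $ C e            e b c $        match e
   9  $ C              b c $          expand C → R b R c
  10  $ c R b R        b c $          expand R → epsilon
  11  $ c R b          b c $          match b
  12  $ c R            c $            expand R → epsilon
  13  $ c              c $            match c
Accept reached after 13 steps.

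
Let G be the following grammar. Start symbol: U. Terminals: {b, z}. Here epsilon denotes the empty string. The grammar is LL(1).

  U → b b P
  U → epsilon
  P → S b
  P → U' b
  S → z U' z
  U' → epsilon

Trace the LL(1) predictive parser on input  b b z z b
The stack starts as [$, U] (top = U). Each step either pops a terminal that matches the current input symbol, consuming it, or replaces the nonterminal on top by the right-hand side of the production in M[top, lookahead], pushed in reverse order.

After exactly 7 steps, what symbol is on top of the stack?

z

step 1: stack=$ U  input=b b z z b $  — expand U → b b P
step 2: stack=$ P b b  input=b b z z b $  — match b
step 3: stack=$ P b  input=b z z b $  — match b
step 4: stack=$ P  input=z z b $  — expand P → S b
step 5: stack=$ b S  input=z z b $  — expand S → z U' z
step 6: stack=$ b z U' z  input=z z b $  — match z
step 7: stack=$ b z U'  input=z b $  — expand U' → epsilon
Stack after step 7: $ b z (top = z).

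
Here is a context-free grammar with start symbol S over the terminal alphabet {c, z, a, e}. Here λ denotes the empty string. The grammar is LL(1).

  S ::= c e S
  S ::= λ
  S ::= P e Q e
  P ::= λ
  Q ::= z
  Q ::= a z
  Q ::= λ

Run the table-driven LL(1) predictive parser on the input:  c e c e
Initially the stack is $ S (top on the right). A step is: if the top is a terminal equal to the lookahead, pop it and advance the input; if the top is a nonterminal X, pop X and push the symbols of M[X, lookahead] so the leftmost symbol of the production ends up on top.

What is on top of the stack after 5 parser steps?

     Stack    Input      Action
  1  $ S      c e c e $  expand S ::= c e S
  2  $ S e c  c e c e $  match c
  3  $ S e    e c e $    match e
  4  $ S      c e $      expand S ::= c e S
  5  $ S e c  c e $      match c
Stack after step 5: $ S e (top = e).

e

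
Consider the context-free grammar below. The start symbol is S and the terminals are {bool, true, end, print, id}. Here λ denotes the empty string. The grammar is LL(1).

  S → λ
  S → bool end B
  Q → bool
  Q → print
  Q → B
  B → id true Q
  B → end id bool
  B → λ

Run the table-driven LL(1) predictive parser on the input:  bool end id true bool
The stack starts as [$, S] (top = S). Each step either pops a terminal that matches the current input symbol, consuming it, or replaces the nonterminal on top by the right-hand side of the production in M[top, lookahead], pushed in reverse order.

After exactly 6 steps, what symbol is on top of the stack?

Q

     Stack         Input                    Action
  1  $ S           bool end id true bool $  expand S → bool end B
  2  $ B end bool  bool end id true bool $  match bool
  3  $ B end       end id true bool $       match end
  4  $ B           id true bool $           expand B → id true Q
  5  $ Q true id   id true bool $           match id
  6  $ Q true      true bool $              match true
Stack after step 6: $ Q (top = Q).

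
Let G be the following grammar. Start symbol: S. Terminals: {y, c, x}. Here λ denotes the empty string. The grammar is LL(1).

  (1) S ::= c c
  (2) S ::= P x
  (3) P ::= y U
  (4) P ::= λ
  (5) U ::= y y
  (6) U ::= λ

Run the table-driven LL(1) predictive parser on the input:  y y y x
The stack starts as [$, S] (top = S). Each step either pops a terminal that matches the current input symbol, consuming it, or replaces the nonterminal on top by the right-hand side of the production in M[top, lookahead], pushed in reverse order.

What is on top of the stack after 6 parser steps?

x

step 1: stack=$ S  input=y y y x $  — expand S ::= P x
step 2: stack=$ x P  input=y y y x $  — expand P ::= y U
step 3: stack=$ x U y  input=y y y x $  — match y
step 4: stack=$ x U  input=y y x $  — expand U ::= y y
step 5: stack=$ x y y  input=y y x $  — match y
step 6: stack=$ x y  input=y x $  — match y
Stack after step 6: $ x (top = x).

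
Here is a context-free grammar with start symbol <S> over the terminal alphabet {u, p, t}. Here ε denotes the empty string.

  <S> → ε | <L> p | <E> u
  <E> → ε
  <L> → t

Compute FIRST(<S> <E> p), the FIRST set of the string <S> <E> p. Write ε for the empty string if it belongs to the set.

FIRST(<E>) = {ε}
FIRST(<L>) = {t}
FIRST(<S>) = {ε, t, u}  (via <L> p, <E> u)
FIRST(<S> <E> p): take FIRST of each symbol in turn, carrying on past any symbol whose FIRST contains ε; result {p, t, u}.

{p, t, u}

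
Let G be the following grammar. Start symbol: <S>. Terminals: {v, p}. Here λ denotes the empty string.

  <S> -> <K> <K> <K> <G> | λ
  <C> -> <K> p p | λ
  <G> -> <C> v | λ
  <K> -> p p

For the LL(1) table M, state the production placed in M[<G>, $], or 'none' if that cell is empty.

FIRST(<K>) = {p}
FIRST(<S>) = {λ, p}  (via <K> <K> <K> <G>)
FIRST(<C>) = {λ, p}  (via <K> p p)
FIRST(<G>) = {λ, p, v}  (via <C> v)
FOLLOW(<S>) includes $ since <S> is the start symbol.
FOLLOW(<S>): <S> appears on no right-hand side. Thus FOLLOW(<S>) = {$}.
FOLLOW(<G>): in <S>-><K> <K> <K> <G>, the suffix after <G> is empty, so FOLLOW(<G>) ⊇ FOLLOW(<S>) = {$}. Thus FOLLOW(<G>) = {$}.
For <G> -> <C> v: FIRST(<C> v) = {p, v}, so it goes in M[<G>, t] for t ∈ {p, v}.
For <G> -> λ: FIRST(λ) = {λ}, so it goes in M[<G>, t] for t ∈ {}; since λ ∈ FIRST, also for every t ∈ FOLLOW(<G>) = {$}.

<G> -> λ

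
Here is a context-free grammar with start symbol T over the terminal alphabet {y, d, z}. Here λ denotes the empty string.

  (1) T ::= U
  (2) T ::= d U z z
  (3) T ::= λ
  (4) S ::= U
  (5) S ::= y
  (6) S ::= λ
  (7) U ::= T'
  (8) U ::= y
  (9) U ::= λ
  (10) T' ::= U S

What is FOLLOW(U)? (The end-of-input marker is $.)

{$, y, z}

FIRST(T): from T::=U we get {λ, y}; from T::=d U z z we get {d}; from T::=λ we get {λ}. So FIRST(T) = {λ, d, y}.
FIRST(S): from S::=U we get {λ, y}; from S::=y we get {y}; from S::=λ we get {λ}. So FIRST(S) = {λ, y}.
FIRST(U): from U::=T' we get {λ, y}; from U::=y we get {y}; from U::=λ we get {λ}. So FIRST(U) = {λ, y}.
FIRST(T'): from T'::=U S we get {λ, y}. So FIRST(T') = {λ, y}.
FOLLOW(T) includes $ since T is the start symbol.
FOLLOW(T): T appears on no right-hand side. Thus FOLLOW(T) = {$}.
FOLLOW(S): in T'::=U S, the suffix after S is empty, so FOLLOW(S) ⊇ FOLLOW(T') = {$, y, z}. Thus FOLLOW(S) = {$, y, z}.
FOLLOW(U): in T::=U, the suffix after U is empty, so FOLLOW(U) ⊇ FOLLOW(T) = {$}; in T::=d U z z, U is followed by z z with FIRST {z}; in S::=U, the suffix after U is empty, so FOLLOW(U) ⊇ FOLLOW(S) = {$, y, z}; in T'::=U S, U is followed by S with FIRST {λ, y}; in T'::=U S, the suffix after U is nullable, so FOLLOW(U) ⊇ FOLLOW(T') = {$, y, z}. Thus FOLLOW(U) = {$, y, z}.
FOLLOW(T'): in U::=T', the suffix after T' is empty, so FOLLOW(T') ⊇ FOLLOW(U) = {$, y, z}. Thus FOLLOW(T') = {$, y, z}.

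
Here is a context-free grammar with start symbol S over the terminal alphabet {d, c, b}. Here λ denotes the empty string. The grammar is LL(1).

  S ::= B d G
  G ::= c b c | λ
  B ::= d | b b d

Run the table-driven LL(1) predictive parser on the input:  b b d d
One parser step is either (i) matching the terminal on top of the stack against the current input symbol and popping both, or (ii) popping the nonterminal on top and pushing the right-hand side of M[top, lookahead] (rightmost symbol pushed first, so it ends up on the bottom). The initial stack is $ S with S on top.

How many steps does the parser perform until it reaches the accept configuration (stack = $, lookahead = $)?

     Stack        Input      Action
  1  $ S          b b d d $  expand S ::= B d G
  2  $ G d B      b b d d $  expand B ::= b b d
  3  $ G d d b b  b b d d $  match b
  4  $ G d d b    b d d $    match b
  5  $ G d d      d d $      match d
  6  $ G d        d $        match d
  7  $ G          $          expand G ::= λ
Accept reached after 7 steps.

7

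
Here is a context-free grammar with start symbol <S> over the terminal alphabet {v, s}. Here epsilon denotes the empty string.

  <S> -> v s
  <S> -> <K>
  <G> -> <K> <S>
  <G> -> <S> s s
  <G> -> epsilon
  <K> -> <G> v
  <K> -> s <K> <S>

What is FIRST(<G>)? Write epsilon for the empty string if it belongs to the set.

FIRST(<S>): from <S>->v s we get {v}; from <S>-><K> we get {s, v}. So FIRST(<S>) = {s, v}.
FIRST(<G>): from <G>-><K> <S> we get {s, v}; from <G>-><S> s s we get {s, v}; from <G>->epsilon we get {epsilon}. So FIRST(<G>) = {epsilon, s, v}.
FIRST(<K>): from <K>-><G> v we get {s, v}; from <K>->s <K> <S> we get {s}. So FIRST(<K>) = {s, v}.

{epsilon, s, v}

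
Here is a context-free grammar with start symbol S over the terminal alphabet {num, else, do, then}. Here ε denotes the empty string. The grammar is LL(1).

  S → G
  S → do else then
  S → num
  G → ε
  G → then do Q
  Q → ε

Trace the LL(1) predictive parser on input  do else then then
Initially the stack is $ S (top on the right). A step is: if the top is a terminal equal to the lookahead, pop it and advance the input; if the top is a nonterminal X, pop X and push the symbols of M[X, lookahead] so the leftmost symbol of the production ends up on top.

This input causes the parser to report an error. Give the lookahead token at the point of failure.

then

step 1: stack=$ S  input=do else then then $  — expand S → do else then
step 2: stack=$ then else do  input=do else then then $  — match do
step 3: stack=$ then else  input=else then then $  — match else
step 4: stack=$ then  input=then then $  — match then
step 5: stack=$  input=then $  — error: stack empty but input remains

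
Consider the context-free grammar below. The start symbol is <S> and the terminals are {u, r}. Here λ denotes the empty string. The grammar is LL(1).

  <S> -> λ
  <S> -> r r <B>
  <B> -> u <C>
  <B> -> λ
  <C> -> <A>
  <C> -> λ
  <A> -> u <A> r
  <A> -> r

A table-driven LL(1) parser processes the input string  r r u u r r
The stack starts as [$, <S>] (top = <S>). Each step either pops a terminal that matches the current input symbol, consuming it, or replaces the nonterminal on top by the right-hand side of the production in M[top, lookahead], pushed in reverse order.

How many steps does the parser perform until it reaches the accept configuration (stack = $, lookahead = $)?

      Stack      Input          Action
   1  $ <S>      r r u u r r $  expand <S> -> r r <B>
   2  $ <B> r r  r r u u r r $  match r
   3  $ <B> r    r u u r r $    match r
   4  $ <B>      u u r r $      expand <B> -> u <C>
   5  $ <C> u    u u r r $      match u
   6  $ <C>      u r r $        expand <C> -> <A>
   7  $ <A>      u r r $        expand <A> -> u <A> r
   8  $ r <A> u  u r r $        match u
   9  $ r <A>    r r $          expand <A> -> r
  10  $ r r      r r $          match r
  11  $ r        r $            match r
Accept reached after 11 steps.

11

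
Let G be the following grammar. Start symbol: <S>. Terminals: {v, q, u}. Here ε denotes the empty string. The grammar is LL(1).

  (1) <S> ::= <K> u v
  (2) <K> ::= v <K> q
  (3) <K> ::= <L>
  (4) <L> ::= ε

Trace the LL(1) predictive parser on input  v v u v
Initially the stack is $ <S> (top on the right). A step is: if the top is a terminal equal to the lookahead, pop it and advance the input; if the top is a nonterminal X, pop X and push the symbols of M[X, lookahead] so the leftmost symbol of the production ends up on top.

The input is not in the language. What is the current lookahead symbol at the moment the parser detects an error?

u

step 1: stack=$ <S>  input=v v u v $  — expand <S> ::= <K> u v
step 2: stack=$ v u <K>  input=v v u v $  — expand <K> ::= v <K> q
step 3: stack=$ v u q <K> v  input=v v u v $  — match v
step 4: stack=$ v u q <K>  input=v u v $  — expand <K> ::= v <K> q
step 5: stack=$ v u q q <K> v  input=v u v $  — match v
step 6: stack=$ v u q q <K>  input=u v $  — expand <K> ::= <L>
step 7: stack=$ v u q q <L>  input=u v $  — expand <L> ::= ε
step 8: stack=$ v u q q  input=u v $  — error: top is terminal q but lookahead is u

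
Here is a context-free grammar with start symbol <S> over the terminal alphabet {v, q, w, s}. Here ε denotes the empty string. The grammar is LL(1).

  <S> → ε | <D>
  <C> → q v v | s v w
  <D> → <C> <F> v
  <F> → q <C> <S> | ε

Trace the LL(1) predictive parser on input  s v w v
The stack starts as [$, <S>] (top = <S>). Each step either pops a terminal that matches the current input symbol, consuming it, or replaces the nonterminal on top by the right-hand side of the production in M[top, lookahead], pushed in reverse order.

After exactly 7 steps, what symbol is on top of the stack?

v

step 1: stack=$ <S>  input=s v w v $  — expand <S> → <D>
step 2: stack=$ <D>  input=s v w v $  — expand <D> → <C> <F> v
step 3: stack=$ v <F> <C>  input=s v w v $  — expand <C> → s v w
step 4: stack=$ v <F> w v s  input=s v w v $  — match s
step 5: stack=$ v <F> w v  input=v w v $  — match v
step 6: stack=$ v <F> w  input=w v $  — match w
step 7: stack=$ v <F>  input=v $  — expand <F> → ε
Stack after step 7: $ v (top = v).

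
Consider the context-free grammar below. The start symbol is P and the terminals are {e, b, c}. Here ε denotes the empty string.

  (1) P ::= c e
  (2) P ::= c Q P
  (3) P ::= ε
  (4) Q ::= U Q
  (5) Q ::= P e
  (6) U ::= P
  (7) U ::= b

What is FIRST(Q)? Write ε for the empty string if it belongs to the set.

FIRST(P): from P::=c e we get {c}; from P::=c Q P we get {c}; from P::=ε we get {ε}. So FIRST(P) = {ε, c}.
FIRST(U): from U::=P we get {ε, c}; from U::=b we get {b}. So FIRST(U) = {ε, b, c}.
FIRST(Q): from Q::=U Q we get {b, c, e}; from Q::=P e we get {c, e}. So FIRST(Q) = {b, c, e}.

{b, c, e}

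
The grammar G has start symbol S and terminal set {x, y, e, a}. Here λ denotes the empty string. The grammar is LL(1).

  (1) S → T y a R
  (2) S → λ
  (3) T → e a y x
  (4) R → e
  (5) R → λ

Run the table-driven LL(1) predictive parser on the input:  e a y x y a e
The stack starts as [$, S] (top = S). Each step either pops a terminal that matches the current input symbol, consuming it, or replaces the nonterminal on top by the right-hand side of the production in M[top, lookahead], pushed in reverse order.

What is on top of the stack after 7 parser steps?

     Stack            Input            Action
  1  $ S              e a y x y a e $  expand S → T y a R
  2  $ R a y T        e a y x y a e $  expand T → e a y x
  3  $ R a y x y a e  e a y x y a e $  match e
  4  $ R a y x y a    a y x y a e $    match a
  5  $ R a y x y      y x y a e $      match y
  6  $ R a y x        x y a e $        match x
  7  $ R a y          y a e $          match y
Stack after step 7: $ R a (top = a).

a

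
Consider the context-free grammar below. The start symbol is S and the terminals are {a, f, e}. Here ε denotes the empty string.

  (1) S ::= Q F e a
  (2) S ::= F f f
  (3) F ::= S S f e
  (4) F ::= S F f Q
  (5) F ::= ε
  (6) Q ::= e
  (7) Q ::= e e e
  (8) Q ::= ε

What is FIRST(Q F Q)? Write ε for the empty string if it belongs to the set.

FIRST(Q) = {ε, e}
FIRST(S) = {e, f}  (via Q F e a, F f f)
FIRST(F) = {ε, e, f}  (via S S f e, S F f Q)
FIRST(Q F Q): take FIRST of each symbol in turn, carrying on past any symbol whose FIRST contains ε; result {ε, e, f}.

{ε, e, f}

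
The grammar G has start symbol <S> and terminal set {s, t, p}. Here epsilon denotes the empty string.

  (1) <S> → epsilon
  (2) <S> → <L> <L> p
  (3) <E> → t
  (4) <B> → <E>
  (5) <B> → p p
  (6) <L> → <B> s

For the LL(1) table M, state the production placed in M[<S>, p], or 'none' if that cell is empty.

FIRST(<E>): from <E>→t we get {t}. So FIRST(<E>) = {t}.
FIRST(<B>): from <B>→<E> we get {t}; from <B>→p p we get {p}. So FIRST(<B>) = {p, t}.
FIRST(<L>): from <L>→<B> s we get {p, t}. So FIRST(<L>) = {p, t}.
FIRST(<S>): from <S>→epsilon we get {epsilon}; from <S>→<L> <L> p we get {p, t}. So FIRST(<S>) = {epsilon, p, t}.
FOLLOW(<S>) includes $ since <S> is the start symbol.
FOLLOW(<S>): <S> appears on no right-hand side. Thus FOLLOW(<S>) = {$}.
For <S> → epsilon: FIRST(epsilon) = {epsilon}, so it goes in M[<S>, t] for t ∈ {}; since epsilon ∈ FIRST, also for every t ∈ FOLLOW(<S>) = {$}.
For <S> → <L> <L> p: FIRST(<L> <L> p) = {p, t}, so it goes in M[<S>, t] for t ∈ {p, t}.

<S> → <L> <L> p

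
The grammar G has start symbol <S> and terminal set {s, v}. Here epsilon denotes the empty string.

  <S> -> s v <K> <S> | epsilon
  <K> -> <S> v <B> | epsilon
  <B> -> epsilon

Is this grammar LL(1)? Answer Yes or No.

FIRST(<S>) = {epsilon, s}
FIRST(<K>) = {epsilon, s, v}
FIRST(<B>) = {epsilon}
FOLLOW(<S>) = {$, v}
FOLLOW(<K>) = {$, s, v}
FOLLOW(<B>) = {$, s, v}
Cell M[<K>, s] receives both <K> -> <S> v <B> and <K> -> epsilon — the grammar is not LL(1).

No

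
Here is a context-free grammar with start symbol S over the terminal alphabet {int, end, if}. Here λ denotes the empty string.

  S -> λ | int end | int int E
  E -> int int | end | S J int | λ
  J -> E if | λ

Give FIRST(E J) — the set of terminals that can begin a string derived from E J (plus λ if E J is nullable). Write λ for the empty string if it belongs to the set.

{λ, end, if, int}

FIRST(S): from S->λ we get {λ}; from S->int end we get {int}; from S->int int E we get {int}. So FIRST(S) = {λ, int}.
FIRST(E): from E->int int we get {int}; from E->end we get {end}; from E->S J int we get {end, if, int}; from E->λ we get {λ}. So FIRST(E) = {λ, end, if, int}.
FIRST(J): from J->E if we get {end, if, int}; from J->λ we get {λ}. So FIRST(J) = {λ, end, if, int}.
FIRST(E J): take FIRST of each symbol in turn, carrying on past any symbol whose FIRST contains λ; result {λ, end, if, int}.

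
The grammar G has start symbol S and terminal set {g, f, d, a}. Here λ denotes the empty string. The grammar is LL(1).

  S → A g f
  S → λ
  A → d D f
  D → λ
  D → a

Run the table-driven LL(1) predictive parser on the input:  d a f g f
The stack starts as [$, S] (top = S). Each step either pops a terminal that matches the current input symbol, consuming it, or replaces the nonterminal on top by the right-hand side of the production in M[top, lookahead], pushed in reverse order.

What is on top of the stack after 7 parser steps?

f

step 1: stack=$ S  input=d a f g f $  — expand S → A g f
step 2: stack=$ f g A  input=d a f g f $  — expand A → d D f
step 3: stack=$ f g f D d  input=d a f g f $  — match d
step 4: stack=$ f g f D  input=a f g f $  — expand D → a
step 5: stack=$ f g f a  input=a f g f $  — match a
step 6: stack=$ f g f  input=f g f $  — match f
step 7: stack=$ f g  input=g f $  — match g
Stack after step 7: $ f (top = f).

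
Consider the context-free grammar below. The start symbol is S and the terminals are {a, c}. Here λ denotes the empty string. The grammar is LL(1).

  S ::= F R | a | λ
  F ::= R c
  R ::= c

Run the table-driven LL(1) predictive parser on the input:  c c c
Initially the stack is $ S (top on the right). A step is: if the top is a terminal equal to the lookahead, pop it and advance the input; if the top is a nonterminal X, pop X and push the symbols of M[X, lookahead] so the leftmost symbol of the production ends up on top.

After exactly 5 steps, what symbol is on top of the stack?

step 1: stack=$ S  input=c c c $  — expand S ::= F R
step 2: stack=$ R F  input=c c c $  — expand F ::= R c
step 3: stack=$ R c R  input=c c c $  — expand R ::= c
step 4: stack=$ R c c  input=c c c $  — match c
step 5: stack=$ R c  input=c c $  — match c
Stack after step 5: $ R (top = R).

R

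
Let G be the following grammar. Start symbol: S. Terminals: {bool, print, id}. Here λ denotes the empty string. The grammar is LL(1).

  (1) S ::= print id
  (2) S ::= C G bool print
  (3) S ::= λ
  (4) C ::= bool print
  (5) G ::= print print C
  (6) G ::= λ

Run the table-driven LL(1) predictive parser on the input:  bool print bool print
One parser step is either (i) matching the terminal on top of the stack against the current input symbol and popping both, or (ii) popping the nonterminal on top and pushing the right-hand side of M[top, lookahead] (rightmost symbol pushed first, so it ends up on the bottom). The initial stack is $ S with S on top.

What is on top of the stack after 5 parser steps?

step 1: stack=$ S  input=bool print bool print $  — expand S ::= C G bool print
step 2: stack=$ print bool G C  input=bool print bool print $  — expand C ::= bool print
step 3: stack=$ print bool G print bool  input=bool print bool print $  — match bool
step 4: stack=$ print bool G print  input=print bool print $  — match print
step 5: stack=$ print bool G  input=bool print $  — expand G ::= λ
Stack after step 5: $ print bool (top = bool).

bool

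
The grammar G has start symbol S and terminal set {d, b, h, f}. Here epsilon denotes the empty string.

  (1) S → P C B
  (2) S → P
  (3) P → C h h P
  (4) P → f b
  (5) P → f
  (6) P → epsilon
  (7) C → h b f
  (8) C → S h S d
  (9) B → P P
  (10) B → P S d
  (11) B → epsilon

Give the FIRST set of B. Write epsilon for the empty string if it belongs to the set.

FIRST(S): from S→P C B we get {f, h}; from S→P we get {epsilon, f, h}. So FIRST(S) = {epsilon, f, h}.
FIRST(C): from C→h b f we get {h}; from C→S h S d we get {f, h}. So FIRST(C) = {f, h}.
FIRST(P): from P→C h h P we get {f, h}; from P→f b we get {f}; from P→f we get {f}; from P→epsilon we get {epsilon}. So FIRST(P) = {epsilon, f, h}.
FIRST(B): from B→P P we get {epsilon, f, h}; from B→P S d we get {d, f, h}; from B→epsilon we get {epsilon}. So FIRST(B) = {epsilon, d, f, h}.

{epsilon, d, f, h}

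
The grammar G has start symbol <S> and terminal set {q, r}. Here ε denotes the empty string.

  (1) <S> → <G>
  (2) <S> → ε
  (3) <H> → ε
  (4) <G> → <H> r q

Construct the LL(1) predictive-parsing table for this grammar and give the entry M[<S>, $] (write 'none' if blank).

<S> → ε

FIRST(<H>): from <H>→ε we get {ε}. So FIRST(<H>) = {ε}.
FIRST(<G>): from <G>→<H> r q we get {r}. So FIRST(<G>) = {r}.
FIRST(<S>): from <S>→<G> we get {r}; from <S>→ε we get {ε}. So FIRST(<S>) = {ε, r}.
FOLLOW(<S>) includes $ since <S> is the start symbol.
FOLLOW(<S>): <S> appears on no right-hand side. Thus FOLLOW(<S>) = {$}.
For <S> → <G>: FIRST(<G>) = {r}, so it goes in M[<S>, t] for t ∈ {r}.
For <S> → ε: FIRST(ε) = {ε}, so it goes in M[<S>, t] for t ∈ {}; since ε ∈ FIRST, also for every t ∈ FOLLOW(<S>) = {$}.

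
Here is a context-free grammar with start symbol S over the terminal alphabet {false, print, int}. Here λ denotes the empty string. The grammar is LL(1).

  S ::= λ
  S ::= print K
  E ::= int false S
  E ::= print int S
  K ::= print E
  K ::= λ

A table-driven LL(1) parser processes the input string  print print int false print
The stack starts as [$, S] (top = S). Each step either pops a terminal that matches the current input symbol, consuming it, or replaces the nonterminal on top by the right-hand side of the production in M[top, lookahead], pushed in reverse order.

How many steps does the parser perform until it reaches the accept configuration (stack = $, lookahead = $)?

      Stack          Input                          Action
   1  $ S            print print int false print $  expand S ::= print K
   2  $ K print      print print int false print $  match print
   3  $ K            print int false print $        expand K ::= print E
   4  $ E print      print int false print $        match print
   5  $ E            int false print $              expand E ::= int false S
   6  $ S false int  int false print $              match int
   7  $ S false      false print $                  match false
   8  $ S            print $                        expand S ::= print K
   9  $ K print      print $                        match print
  10  $ K            $                              expand K ::= λ
Accept reached after 10 steps.

10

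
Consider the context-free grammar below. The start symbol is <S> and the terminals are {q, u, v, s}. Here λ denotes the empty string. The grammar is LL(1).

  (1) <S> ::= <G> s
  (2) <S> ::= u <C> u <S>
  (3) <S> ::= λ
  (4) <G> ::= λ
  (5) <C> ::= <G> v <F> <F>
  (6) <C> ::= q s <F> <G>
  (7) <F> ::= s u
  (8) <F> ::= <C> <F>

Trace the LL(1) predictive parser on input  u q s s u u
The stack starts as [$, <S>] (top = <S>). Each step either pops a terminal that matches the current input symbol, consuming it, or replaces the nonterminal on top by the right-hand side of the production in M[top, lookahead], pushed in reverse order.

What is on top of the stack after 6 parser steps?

step 1: stack=$ <S>  input=u q s s u u $  — expand <S> ::= u <C> u <S>
step 2: stack=$ <S> u <C> u  input=u q s s u u $  — match u
step 3: stack=$ <S> u <C>  input=q s s u u $  — expand <C> ::= q s <F> <G>
step 4: stack=$ <S> u <G> <F> s q  input=q s s u u $  — match q
step 5: stack=$ <S> u <G> <F> s  input=s s u u $  — match s
step 6: stack=$ <S> u <G> <F>  input=s u u $  — expand <F> ::= s u
Stack after step 6: $ <S> u <G> u s (top = s).

s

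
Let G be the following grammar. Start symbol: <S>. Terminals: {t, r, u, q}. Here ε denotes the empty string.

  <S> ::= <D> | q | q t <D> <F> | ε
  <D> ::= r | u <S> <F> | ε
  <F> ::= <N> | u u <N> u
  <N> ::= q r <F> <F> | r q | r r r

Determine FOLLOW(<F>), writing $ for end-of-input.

{$, q, r, u}

FIRST(<D>) = {ε, r, u}
FIRST(<N>) = {q, r}
FIRST(<S>) = {ε, q, r, u}  (via <D>)
FIRST(<F>) = {q, r, u}  (via <N>)
FOLLOW(<S>) includes $ since <S> is the start symbol.
FOLLOW(<S>): in <D>::=u <S> <F>, <S> is followed by <F> with FIRST {q, r, u}. Thus FOLLOW(<S>) = {$, q, r, u}.
FOLLOW(<D>): in <S>::=<D>, the suffix after <D> is empty, so FOLLOW(<D>) ⊇ FOLLOW(<S>) = {$, q, r, u}; in <S>::=q t <D> <F>, <D> is followed by <F> with FIRST {q, r, u}. Thus FOLLOW(<D>) = {$, q, r, u}.
FOLLOW(<F>): in <S>::=q t <D> <F>, the suffix after <F> is empty, so FOLLOW(<F>) ⊇ FOLLOW(<S>) = {$, q, r, u}; in <D>::=u <S> <F>, the suffix after <F> is empty, so FOLLOW(<F>) ⊇ FOLLOW(<D>) = {$, q, r, u}; in <N>::=q r <F> <F> (occurrence 1), <F> is followed by <F> with FIRST {q, r, u}; in <N>::=q r <F> <F> (occurrence 2), the suffix after <F> is empty, so FOLLOW(<F>) ⊇ FOLLOW(<N>) = {$, q, r, u}. Thus FOLLOW(<F>) = {$, q, r, u}.
FOLLOW(<N>): in <F>::=<N>, the suffix after <N> is empty, so FOLLOW(<N>) ⊇ FOLLOW(<F>) = {$, q, r, u}; in <F>::=u u <N> u, <N> is followed by u with FIRST {u}. Thus FOLLOW(<N>) = {$, q, r, u}.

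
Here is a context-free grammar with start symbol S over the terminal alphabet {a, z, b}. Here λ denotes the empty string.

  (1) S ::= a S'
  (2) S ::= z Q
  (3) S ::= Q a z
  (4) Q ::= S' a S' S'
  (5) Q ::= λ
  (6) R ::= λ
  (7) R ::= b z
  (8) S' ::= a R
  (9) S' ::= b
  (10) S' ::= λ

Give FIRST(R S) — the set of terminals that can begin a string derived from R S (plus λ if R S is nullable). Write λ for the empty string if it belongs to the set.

FIRST(R) = {λ, b}
FIRST(S') = {λ, a, b}
FIRST(Q) = {λ, a, b}  (via S' a S' S')
FIRST(S) = {a, b, z}  (via Q a z)
FIRST(R S): take FIRST of each symbol in turn, carrying on past any symbol whose FIRST contains λ; result {a, b, z}.

{a, b, z}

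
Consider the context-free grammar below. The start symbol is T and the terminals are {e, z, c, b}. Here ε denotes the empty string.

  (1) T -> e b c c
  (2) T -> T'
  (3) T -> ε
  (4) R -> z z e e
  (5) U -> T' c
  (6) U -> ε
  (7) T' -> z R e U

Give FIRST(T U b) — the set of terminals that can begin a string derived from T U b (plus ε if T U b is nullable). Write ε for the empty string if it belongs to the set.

FIRST(R) = {z}
FIRST(T') = {z}
FIRST(T) = {ε, e, z}  (via T')
FIRST(U) = {ε, z}  (via T' c)
FIRST(T U b): take FIRST of each symbol in turn, carrying on past any symbol whose FIRST contains ε; result {b, e, z}.

{b, e, z}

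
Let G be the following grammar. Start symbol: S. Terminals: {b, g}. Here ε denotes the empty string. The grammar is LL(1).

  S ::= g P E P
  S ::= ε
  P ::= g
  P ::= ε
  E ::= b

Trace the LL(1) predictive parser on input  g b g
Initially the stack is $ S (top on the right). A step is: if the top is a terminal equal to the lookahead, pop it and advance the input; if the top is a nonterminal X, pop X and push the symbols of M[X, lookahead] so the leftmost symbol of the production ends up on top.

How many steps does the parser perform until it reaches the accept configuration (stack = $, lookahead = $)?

     Stack      Input    Action
  1  $ S        g b g $  expand S ::= g P E P
  2  $ P E P g  g b g $  match g
  3  $ P E P    b g $    expand P ::= ε
  4  $ P E      b g $    expand E ::= b
  5  $ P b      b g $    match b
  6  $ P        g $      expand P ::= g
  7  $ g        g $      match g
Accept reached after 7 steps.

7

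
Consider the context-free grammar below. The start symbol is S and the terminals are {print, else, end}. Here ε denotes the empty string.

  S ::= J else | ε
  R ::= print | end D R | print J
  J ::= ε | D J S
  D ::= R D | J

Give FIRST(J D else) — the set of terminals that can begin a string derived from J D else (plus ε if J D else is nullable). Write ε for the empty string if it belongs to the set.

FIRST(R) = {end, print}
FIRST(S) = {ε, else, end, print}  (via J else)
FIRST(J) = {ε, else, end, print}  (via D J S)
FIRST(D) = {ε, else, end, print}  (via R D, J)
FIRST(J D else): take FIRST of each symbol in turn, carrying on past any symbol whose FIRST contains ε; result {else, end, print}.

{else, end, print}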